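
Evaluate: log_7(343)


We need the exponent such that 7^? = 343
7^3 = 343
Therefore log_7(343) = 3

3


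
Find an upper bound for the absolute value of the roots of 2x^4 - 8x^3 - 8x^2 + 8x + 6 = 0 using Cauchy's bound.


Cauchy's bound: all roots r satisfy |r| <= 1 + max(|a_i/a_n|) for i = 0,...,n-1
where a_n is the leading coefficient.

Coefficients: [2, -8, -8, 8, 6]
Leading coefficient a_n = 2
Ratios |a_i/a_n|: 4, 4, 4, 3
Maximum ratio: 4
Cauchy's bound: |r| <= 1 + 4 = 5

Upper bound = 5


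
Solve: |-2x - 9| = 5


An absolute value equation |expr| = 5 gives two cases:
Case 1: -2x - 9 = 5
  -2x = 14, so x = -7
Case 2: -2x - 9 = -5
  -2x = 4, so x = -2

x = -7, x = -2


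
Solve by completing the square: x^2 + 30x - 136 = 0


Start: x^2 + 30x - 136 = 0
Move constant: x^2 + 30x = 136
Half of 30 is 15, squared is 225
Add 225 to both sides: x^2 + 30x + 225 = 361
(x + 15)^2 = 361
x + 15 = ±19
x = -15 + 19 = 4 or x = -15 - 19 = -34

x = -34, x = 4


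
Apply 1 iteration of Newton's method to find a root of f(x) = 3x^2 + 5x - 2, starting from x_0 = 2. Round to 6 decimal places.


Newton's method: x_(n+1) = x_n - f(x_n)/f'(x_n)
f(x) = 3x^2 + 5x - 2
f'(x) = 6x + 5

Iteration 1:
  f(2.000000) = 20.000000
  f'(2.000000) = 17.000000
  x_1 = 2.000000 - (20.000000)/(17.000000) = 0.823529

x_1 = 0.823529


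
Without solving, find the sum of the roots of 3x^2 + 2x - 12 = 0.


By Vieta's formulas for ax^2 + bx + c = 0:
  Sum of roots = -b/a
  Product of roots = c/a

Here a = 3, b = 2, c = -12
Sum = -(2)/3 = -2/3
Product = -12/3 = -4

Sum = -2/3


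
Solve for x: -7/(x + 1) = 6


Multiply both sides by (x + 1): -7 = 6(x + 1)
Distribute: -7 = 6x + 6
6x = -7 - 6 = -13
x = -13/6

x = -13/6


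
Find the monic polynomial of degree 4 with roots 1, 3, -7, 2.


A monic polynomial with roots 1, 3, -7, 2 is:
p(x) = (x - 1)(x - 3)(x + 7)(x - 2)
After multiplying by (x - 1): x - 1
After multiplying by (x - 3): x^2 - 4x + 3
After multiplying by (x + 7): x^3 + 3x^2 - 25x + 21
After multiplying by (x - 2): x^4 + x^3 - 31x^2 + 71x - 42

x^4 + x^3 - 31x^2 + 71x - 42


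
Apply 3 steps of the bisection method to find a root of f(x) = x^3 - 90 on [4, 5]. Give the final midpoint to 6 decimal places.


f(x) = x^3 - 90
f(4) = -26 < 0
f(5) = 35 > 0

Step 1: midpoint = (4.000000 + 5.000000)/2 = 4.500000
  f(4.500000) = 1.125000
  f(mid) > 0, so root is in [4.000000, 4.500000]

Step 2: midpoint = (4.000000 + 4.500000)/2 = 4.250000
  f(4.250000) = -13.234375
  f(mid) < 0, so root is in [4.250000, 4.500000]

Step 3: midpoint = (4.250000 + 4.500000)/2 = 4.375000
  f(4.375000) = -6.259766
  f(mid) < 0, so root is in [4.375000, 4.500000]

midpoint = 4.375000


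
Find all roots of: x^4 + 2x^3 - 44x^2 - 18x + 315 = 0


Let p(x) = x^4 + 2x^3 - 44x^2 - 18x + 315. By the rational root theorem (leading coefficient 1), any rational root is an integer divisor of 315: try ±1, ±2, ... in turn.
Test x = 1: value = 256 ≠ 0.
Test x = -1: value = 288 ≠ 0.
Test x = 3: value = 0 ✓, so (x - 3) is a factor.
Synthetic division by (x - 3): bring down 1; 1(3) + 2 = 5; 5(3) - 44 = -29; (-29)(3) - 18 = -105; (-105)(3) + 315 = 0 → quotient x^3 + 5x^2 - 29x - 105, remainder 0.
Continue with the quotient x^3 + 5x^2 - 29x - 105 (candidates must divide 105; re-test x = 3 first in case it repeats).
Test x = 3: value = -120 ≠ 0.
Test x = -3: value = 0 ✓, so (x + 3) is a factor.
Synthetic division by (x + 3): bring down 1; 1(-3) + 5 = 2; 2(-3) - 29 = -35; (-35)(-3) - 105 = 0 → quotient x^2 + 2x - 35, remainder 0.
Solve the quadratic x^2 + 2x - 35 = 0: discriminant = 2^2 - 4(1)(-35) = 4 + 140 = 144.
sqrt(144) = 12, so x = (-2 ± 12)/2: x = 5 or x = -7.
Collecting all roots found:

x = -7, x = -3, x = 3, x = 5


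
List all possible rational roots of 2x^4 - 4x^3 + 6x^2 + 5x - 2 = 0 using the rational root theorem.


Rational root theorem: possible roots are ±p/q where:
  p divides the constant term (-2): p ∈ {1, 2}
  q divides the leading coefficient (2): q ∈ {1, 2}

All possible rational roots: -2, -1, -1/2, 1/2, 1, 2

-2, -1, -1/2, 1/2, 1, 2


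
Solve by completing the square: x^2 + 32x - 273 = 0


Start: x^2 + 32x - 273 = 0
Move constant: x^2 + 32x = 273
Half of 32 is 16, squared is 256
Add 256 to both sides: x^2 + 32x + 256 = 529
(x + 16)^2 = 529
x + 16 = ±23
x = -16 + 23 = 7 or x = -16 - 23 = -39

x = -39, x = 7


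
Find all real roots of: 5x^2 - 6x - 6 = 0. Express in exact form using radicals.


Using the quadratic formula: x = (-b ± sqrt(b^2 - 4ac)) / (2a)
Here a = 5, b = -6, c = -6
Discriminant = b^2 - 4ac = (-6)^2 - 4(5)(-6) = 36 + 120 = 156
Since discriminant = 156 > 0, there are two real roots.
x = (6 ± 2*sqrt(39)) / 10
Simplifying: x = (3 ± sqrt(39)) / 5
Numerically: x ≈ 1.8490 or x ≈ -0.6490

x = (3 + sqrt(39)) / 5 or x = (3 - sqrt(39)) / 5


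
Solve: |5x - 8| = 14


An absolute value equation |expr| = 14 gives two cases:
Case 1: 5x - 8 = 14
  5x = 22, so x = 22/5
Case 2: 5x - 8 = -14
  5x = -6, so x = -6/5

x = -6/5, x = 22/5


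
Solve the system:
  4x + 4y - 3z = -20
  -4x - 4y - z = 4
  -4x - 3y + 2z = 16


Using Cramer's rule. Expand each determinant along the first row.
D  = 4*[(-4)*2 - (-1)*(-3)] - 4*[(-4)*2 - (-1)*(-4)] + (-3)*[(-4)*(-3) - (-4)*(-4)]
  = 4*(-11) - 4*(-12) + (-3)*(-4) = 16
Dx = (-20)*[(-4)*2 - (-1)*(-3)] - 4*[4*2 - (-1)*16] + (-3)*[4*(-3) - (-4)*16]
  = (-20)*(-11) - 4*(24) + (-3)*(52) = -32
Dy = 4*[4*2 - (-1)*16] - (-20)*[(-4)*2 - (-1)*(-4)] + (-3)*[(-4)*16 - 4*(-4)]
  = 4*(24) - (-20)*(-12) + (-3)*(-48) = 0
Dz = 4*[(-4)*16 - 4*(-3)] - 4*[(-4)*16 - 4*(-4)] + (-20)*[(-4)*(-3) - (-4)*(-4)]
  = 4*(-52) - 4*(-48) + (-20)*(-4) = 64
x = Dx/D = -32/16 = -2, y = Dy/D = 0/16 = 0, z = Dz/D = 64/16 = 4
Check eq1: (4)(-2) + (4)(0) + (-3)(4) = -20 = -20 ✓
Check eq2: (-4)(-2) + (-4)(0) + (-1)(4) = 4 = 4 ✓
Check eq3: (-4)(-2) + (-3)(0) + (2)(4) = 16 = 16 ✓

x = -2, y = 0, z = 4


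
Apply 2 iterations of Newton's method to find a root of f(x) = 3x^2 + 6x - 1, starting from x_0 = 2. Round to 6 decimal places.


Newton's method: x_(n+1) = x_n - f(x_n)/f'(x_n)
f(x) = 3x^2 + 6x - 1
f'(x) = 6x + 6

Iteration 1:
  f(2.000000) = 23.000000
  f'(2.000000) = 18.000000
  x_1 = 2.000000 - (23.000000)/(18.000000) = 0.722222

Iteration 2:
  f(0.722222) = 4.898148
  f'(0.722222) = 10.333333
  x_2 = 0.722222 - (4.898148)/(10.333333) = 0.248208

x_2 = 0.248208


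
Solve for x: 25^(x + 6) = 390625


Express both sides with the same base.
390625 = 25^4
Since the bases match, equate exponents: x + 6 = 4
So x = 4 - (6) = -2

x = -2


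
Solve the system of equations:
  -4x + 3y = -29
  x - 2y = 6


Using Cramer's rule:
Determinant D = (-4)(-2) - (1)(3) = 8 - 3 = 5
Dx = (-29)(-2) - (6)(3) = 58 - 18 = 40
Dy = (-4)(6) - (1)(-29) = -24 + 29 = 5
x = Dx/D = 40/5 = 8
y = Dy/D = 5/5 = 1

x = 8, y = 1


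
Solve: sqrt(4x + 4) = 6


Square both sides: 4x + 4 = 6^2 = 36
4x = 36 - 4 = 32
x = 8
Check: sqrt(4*8 + 4) = sqrt(36) = 6 ✓

x = 8


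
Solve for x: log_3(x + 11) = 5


Convert to exponential form: x + 11 = 3^5 = 243
x = 243 - 11 = 232
Check: log_3(232 + 11) = log_3(243) = log_3(243) = 5 ✓

x = 232


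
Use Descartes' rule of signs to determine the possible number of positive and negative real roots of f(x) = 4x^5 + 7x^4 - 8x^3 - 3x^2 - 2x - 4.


Descartes' rule of signs:

For positive roots, count sign changes in f(x) = 4x^5 + 7x^4 - 8x^3 - 3x^2 - 2x - 4:
Signs of coefficients: +, +, -, -, -, -
Number of sign changes: 1
Possible positive real roots: 1

For negative roots, examine f(-x) = -4x^5 + 7x^4 + 8x^3 - 3x^2 + 2x - 4:
Signs of coefficients: -, +, +, -, +, -
Number of sign changes: 4
Possible negative real roots: 4, 2, 0

Positive roots: 1; Negative roots: 4 or 2 or 0


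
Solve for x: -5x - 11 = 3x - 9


Starting with: -5x - 11 = 3x - 9
Move all x terms to left: (-5 - 3)x = -9 + 11
Simplify: -8x = 2
Divide both sides by -8: x = -1/4

x = -1/4


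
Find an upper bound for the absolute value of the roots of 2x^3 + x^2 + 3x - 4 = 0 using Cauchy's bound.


Cauchy's bound: all roots r satisfy |r| <= 1 + max(|a_i/a_n|) for i = 0,...,n-1
where a_n is the leading coefficient.

Coefficients: [2, 1, 3, -4]
Leading coefficient a_n = 2
Ratios |a_i/a_n|: 1/2, 3/2, 2
Maximum ratio: 2
Cauchy's bound: |r| <= 1 + 2 = 3

Upper bound = 3


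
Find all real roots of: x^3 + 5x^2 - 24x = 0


The constant term is 0, so x = 0 is a root. Factor out x:
  x(x^2 + 5x - 24) = 0
Solve the quadratic x^2 + 5x - 24 = 0: discriminant = 5^2 - 4(1)(-24) = 25 + 96 = 121.
sqrt(121) = 11, so x = (-5 ± 11)/2: x = 3 or x = -8.

x = -8, x = 0, x = 3


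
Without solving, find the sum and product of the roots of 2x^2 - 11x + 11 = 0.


By Vieta's formulas for ax^2 + bx + c = 0:
  Sum of roots = -b/a
  Product of roots = c/a

Here a = 2, b = -11, c = 11
Sum = -(-11)/2 = 11/2
Product = 11/2 = 11/2

Sum = 11/2, Product = 11/2


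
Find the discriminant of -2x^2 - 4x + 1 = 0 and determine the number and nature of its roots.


For ax^2 + bx + c = 0, discriminant D = b^2 - 4ac
Here a = -2, b = -4, c = 1
D = (-4)^2 - 4(-2)(1) = 16 + 8 = 24

D = 24 > 0 but not a perfect square
The equation has 2 distinct real irrational roots.

Discriminant = 24, 2 distinct real irrational roots


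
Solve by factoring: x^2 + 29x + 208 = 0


We need two numbers that multiply to 208 and add to 29.
Those numbers are 13 and 16 (since 13 * 16 = 208 and 13 + 16 = 29).
So x^2 + 29x + 208 = (x + 13)(x + 16) = 0
Setting each factor to zero: x = -13 or x = -16

x = -16, x = -13


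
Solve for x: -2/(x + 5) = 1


Multiply both sides by (x + 5): -2 = 1(x + 5)
Distribute: -2 = x + 5
x = -2 - 5 = -7
x = -7

x = -7


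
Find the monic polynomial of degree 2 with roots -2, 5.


A monic polynomial with roots -2, 5 is:
p(x) = (x + 2)(x - 5)
After multiplying by (x + 2): x + 2
After multiplying by (x - 5): x^2 - 3x - 10

x^2 - 3x - 10


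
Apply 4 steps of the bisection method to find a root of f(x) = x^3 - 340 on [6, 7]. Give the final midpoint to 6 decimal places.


f(x) = x^3 - 340
f(6) = -124 < 0
f(7) = 3 > 0

Step 1: midpoint = (6.000000 + 7.000000)/2 = 6.500000
  f(6.500000) = -65.375000
  f(mid) < 0, so root is in [6.500000, 7.000000]

Step 2: midpoint = (6.500000 + 7.000000)/2 = 6.750000
  f(6.750000) = -32.453125
  f(mid) < 0, so root is in [6.750000, 7.000000]

Step 3: midpoint = (6.750000 + 7.000000)/2 = 6.875000
  f(6.875000) = -15.048828
  f(mid) < 0, so root is in [6.875000, 7.000000]

Step 4: midpoint = (6.875000 + 7.000000)/2 = 6.937500
  f(6.937500) = -6.105713
  f(mid) < 0, so root is in [6.937500, 7.000000]

midpoint = 6.937500


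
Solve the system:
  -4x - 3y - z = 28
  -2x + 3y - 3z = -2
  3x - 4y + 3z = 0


Using Cramer's rule. Expand each determinant along the first row.
D  = (-4)*[3*3 - (-3)*(-4)] - (-3)*[(-2)*3 - (-3)*3] + (-1)*[(-2)*(-4) - 3*3]
  = (-4)*(-3) - (-3)*(3) + (-1)*(-1) = 22
Dx = 28*[3*3 - (-3)*(-4)] - (-3)*[(-2)*3 - (-3)*0] + (-1)*[(-2)*(-4) - 3*0]
  = 28*(-3) - (-3)*(-6) + (-1)*(8) = -110
Dy = (-4)*[(-2)*3 - (-3)*0] - 28*[(-2)*3 - (-3)*3] + (-1)*[(-2)*0 - (-2)*3]
  = (-4)*(-6) - 28*(3) + (-1)*(6) = -66
Dz = (-4)*[3*0 - (-2)*(-4)] - (-3)*[(-2)*0 - (-2)*3] + 28*[(-2)*(-4) - 3*3]
  = (-4)*(-8) - (-3)*(6) + 28*(-1) = 22
x = Dx/D = -110/22 = -5, y = Dy/D = -66/22 = -3, z = Dz/D = 22/22 = 1
Check eq1: (-4)(-5) + (-3)(-3) + (-1)(1) = 28 = 28 ✓
Check eq2: (-2)(-5) + (3)(-3) + (-3)(1) = -2 = -2 ✓
Check eq3: (3)(-5) + (-4)(-3) + (3)(1) = 0 = 0 ✓

x = -5, y = -3, z = 1


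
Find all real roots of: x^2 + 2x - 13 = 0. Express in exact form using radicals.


Using the quadratic formula: x = (-b ± sqrt(b^2 - 4ac)) / (2a)
Here a = 1, b = 2, c = -13
Discriminant = b^2 - 4ac = 2^2 - 4(1)(-13) = 4 + 52 = 56
Since discriminant = 56 > 0, there are two real roots.
x = (-2 ± 2*sqrt(14)) / 2
Simplifying: x = -1 ± sqrt(14)
Numerically: x ≈ 2.7417 or x ≈ -4.7417

x = -1 + sqrt(14) or x = -1 - sqrt(14)


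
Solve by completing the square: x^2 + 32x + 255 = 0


Start: x^2 + 32x + 255 = 0
Move constant: x^2 + 32x = -255
Half of 32 is 16, squared is 256
Add 256 to both sides: x^2 + 32x + 256 = 1
(x + 16)^2 = 1
x + 16 = ±1
x = -16 + 1 = -15 or x = -16 - 1 = -17

x = -17, x = -15


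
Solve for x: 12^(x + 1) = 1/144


Express both sides with the same base.
1/144 = 12^(-2)
Since the bases match, equate exponents: x + 1 = -2
So x = -2 - (1) = -3

x = -3


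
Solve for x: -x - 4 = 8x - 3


Starting with: -x - 4 = 8x - 3
Move all x terms to left: (-1 - 8)x = -3 + 4
Simplify: -9x = 1
Divide both sides by -9: x = -1/9

x = -1/9


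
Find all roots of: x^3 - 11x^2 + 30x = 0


The constant term is 0, so x = 0 is a root. Factor out x:
  x^2 - 11x + 30 = 0
Solve the quadratic x^2 - 11x + 30 = 0: discriminant = (-11)^2 - 4(1)(30) = 121 - 120 = 1.
sqrt(1) = 1, so x = (11 ± 1)/2: x = 6 or x = 5.
Collecting all roots found:

x = 0, x = 5, x = 6


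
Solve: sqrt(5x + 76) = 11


Square both sides: 5x + 76 = 11^2 = 121
5x = 121 - 76 = 45
x = 9
Check: sqrt(5*9 + 76) = sqrt(121) = 11 ✓

x = 9


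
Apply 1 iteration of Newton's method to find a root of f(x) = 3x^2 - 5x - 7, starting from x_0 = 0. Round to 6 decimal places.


Newton's method: x_(n+1) = x_n - f(x_n)/f'(x_n)
f(x) = 3x^2 - 5x - 7
f'(x) = 6x - 5

Iteration 1:
  f(0.000000) = -7.000000
  f'(0.000000) = -5.000000
  x_1 = 0.000000 - (-7.000000)/(-5.000000) = -1.400000

x_1 = -1.400000


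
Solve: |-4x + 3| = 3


An absolute value equation |expr| = 3 gives two cases:
Case 1: -4x + 3 = 3
  -4x = 0, so x = 0
Case 2: -4x + 3 = -3
  -4x = -6, so x = 3/2

x = 0, x = 3/2


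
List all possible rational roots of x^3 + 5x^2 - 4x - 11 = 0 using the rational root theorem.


Rational root theorem: possible roots are ±p/q where:
  p divides the constant term (-11): p ∈ {1, 11}
  q divides the leading coefficient (1): q ∈ {1}

All possible rational roots: -11, -1, 1, 11

-11, -1, 1, 11


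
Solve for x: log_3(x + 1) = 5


Convert to exponential form: x + 1 = 3^5 = 243
x = 243 - 1 = 242
Check: log_3(242 + 1) = log_3(243) = log_3(243) = 5 ✓

x = 242


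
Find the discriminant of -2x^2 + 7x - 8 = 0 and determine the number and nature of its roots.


For ax^2 + bx + c = 0, discriminant D = b^2 - 4ac
Here a = -2, b = 7, c = -8
D = (7)^2 - 4(-2)(-8) = 49 - 64 = -15

D = -15 < 0
The equation has no real roots (2 complex conjugate roots).

Discriminant = -15, no real roots (2 complex conjugate roots)


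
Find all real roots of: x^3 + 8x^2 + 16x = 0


The constant term is 0, so x = 0 is a root. Factor out x:
  x(x^2 + 8x + 16) = 0
Solve the quadratic x^2 + 8x + 16 = 0: discriminant = 8^2 - 4(1)(16) = 64 - 64 = 0.
Discriminant = 0, so a double root: x = -8/2 = -4.

x = -4 (multiplicity 2), x = 0


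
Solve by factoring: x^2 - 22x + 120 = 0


We need two numbers that multiply to 120 and add to -22.
Those numbers are -10 and -12 (since (-10) * (-12) = 120 and (-10) + (-12) = -22).
So x^2 - 22x + 120 = (x - 10)(x - 12) = 0
Setting each factor to zero: x = 10 or x = 12

x = 10, x = 12


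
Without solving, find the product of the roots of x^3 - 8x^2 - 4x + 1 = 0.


By Vieta's formulas for x^3 + bx^2 + cx + d = 0:
  r1 + r2 + r3 = -b/a = 8
  r1*r2 + r1*r3 + r2*r3 = c/a = -4
  r1*r2*r3 = -d/a = -1


Product = -1


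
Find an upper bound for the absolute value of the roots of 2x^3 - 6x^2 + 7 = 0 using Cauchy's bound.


Cauchy's bound: all roots r satisfy |r| <= 1 + max(|a_i/a_n|) for i = 0,...,n-1
where a_n is the leading coefficient.

Coefficients: [2, -6, 0, 7]
Leading coefficient a_n = 2
Ratios |a_i/a_n|: 3, 0, 7/2
Maximum ratio: 7/2
Cauchy's bound: |r| <= 1 + 7/2 = 9/2

Upper bound = 9/2


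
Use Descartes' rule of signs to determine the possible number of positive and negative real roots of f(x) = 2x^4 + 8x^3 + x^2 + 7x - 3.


Descartes' rule of signs:

For positive roots, count sign changes in f(x) = 2x^4 + 8x^3 + x^2 + 7x - 3:
Signs of coefficients: +, +, +, +, -
Number of sign changes: 1
Possible positive real roots: 1

For negative roots, examine f(-x) = 2x^4 - 8x^3 + x^2 - 7x - 3:
Signs of coefficients: +, -, +, -, -
Number of sign changes: 3
Possible negative real roots: 3, 1

Positive roots: 1; Negative roots: 3 or 1


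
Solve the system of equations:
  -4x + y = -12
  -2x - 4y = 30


Using Cramer's rule:
Determinant D = (-4)(-4) - (-2)(1) = 16 + 2 = 18
Dx = (-12)(-4) - (30)(1) = 48 - 30 = 18
Dy = (-4)(30) - (-2)(-12) = -120 - 24 = -144
x = Dx/D = 18/18 = 1
y = Dy/D = -144/18 = -8

x = 1, y = -8


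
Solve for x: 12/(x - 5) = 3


Multiply both sides by (x - 5): 12 = 3(x - 5)
Distribute: 12 = 3x - 15
3x = 12 + 15 = 27
x = 9

x = 9


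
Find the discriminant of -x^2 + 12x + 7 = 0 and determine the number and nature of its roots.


For ax^2 + bx + c = 0, discriminant D = b^2 - 4ac
Here a = -1, b = 12, c = 7
D = (12)^2 - 4(-1)(7) = 144 + 28 = 172

D = 172 > 0 but not a perfect square
The equation has 2 distinct real irrational roots.

Discriminant = 172, 2 distinct real irrational roots


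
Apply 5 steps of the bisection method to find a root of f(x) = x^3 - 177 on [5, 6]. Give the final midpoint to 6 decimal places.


f(x) = x^3 - 177
f(5) = -52 < 0
f(6) = 39 > 0

Step 1: midpoint = (5.000000 + 6.000000)/2 = 5.500000
  f(5.500000) = -10.625000
  f(mid) < 0, so root is in [5.500000, 6.000000]

Step 2: midpoint = (5.500000 + 6.000000)/2 = 5.750000
  f(5.750000) = 13.109375
  f(mid) > 0, so root is in [5.500000, 5.750000]

Step 3: midpoint = (5.500000 + 5.750000)/2 = 5.625000
  f(5.625000) = 0.978516
  f(mid) > 0, so root is in [5.500000, 5.625000]

Step 4: midpoint = (5.500000 + 5.625000)/2 = 5.562500
  f(5.562500) = -4.888428
  f(mid) < 0, so root is in [5.562500, 5.625000]

Step 5: midpoint = (5.562500 + 5.625000)/2 = 5.593750
  f(5.593750) = -1.971344
  f(mid) < 0, so root is in [5.593750, 5.625000]

midpoint = 5.593750


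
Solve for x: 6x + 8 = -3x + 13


Starting with: 6x + 8 = -3x + 13
Move all x terms to left: (6 + 3)x = 13 - 8
Simplify: 9x = 5
Divide both sides by 9: x = 5/9

x = 5/9


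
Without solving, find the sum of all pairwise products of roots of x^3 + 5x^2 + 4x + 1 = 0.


By Vieta's formulas for x^3 + bx^2 + cx + d = 0:
  r1 + r2 + r3 = -b/a = -5
  r1*r2 + r1*r3 + r2*r3 = c/a = 4
  r1*r2*r3 = -d/a = -1


Sum of pairwise products = 4


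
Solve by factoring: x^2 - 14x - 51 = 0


We need two numbers that multiply to -51 and add to -14.
Those numbers are -17 and 3 (since (-17) * 3 = -51 and (-17) + 3 = -14).
So x^2 - 14x - 51 = (x - 17)(x + 3) = 0
Setting each factor to zero: x = 17 or x = -3

x = -3, x = 17


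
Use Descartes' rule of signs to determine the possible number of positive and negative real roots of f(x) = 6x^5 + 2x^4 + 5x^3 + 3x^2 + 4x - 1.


Descartes' rule of signs:

For positive roots, count sign changes in f(x) = 6x^5 + 2x^4 + 5x^3 + 3x^2 + 4x - 1:
Signs of coefficients: +, +, +, +, +, -
Number of sign changes: 1
Possible positive real roots: 1

For negative roots, examine f(-x) = -6x^5 + 2x^4 - 5x^3 + 3x^2 - 4x - 1:
Signs of coefficients: -, +, -, +, -, -
Number of sign changes: 4
Possible negative real roots: 4, 2, 0

Positive roots: 1; Negative roots: 4 or 2 or 0


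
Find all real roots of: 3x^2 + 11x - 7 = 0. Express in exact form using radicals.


Using the quadratic formula: x = (-b ± sqrt(b^2 - 4ac)) / (2a)
Here a = 3, b = 11, c = -7
Discriminant = b^2 - 4ac = 11^2 - 4(3)(-7) = 121 + 84 = 205
Since discriminant = 205 > 0, there are two real roots.
x = (-11 ± sqrt(205)) / 6
Numerically: x ≈ 0.5530 or x ≈ -4.2196

x = (-11 + sqrt(205)) / 6 or x = (-11 - sqrt(205)) / 6


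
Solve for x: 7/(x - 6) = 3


Multiply both sides by (x - 6): 7 = 3(x - 6)
Distribute: 7 = 3x - 18
3x = 7 + 18 = 25
x = 25/3

x = 25/3


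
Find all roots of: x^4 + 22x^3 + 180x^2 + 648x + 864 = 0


Let p(x) = x^4 + 22x^3 + 180x^2 + 648x + 864. By the rational root theorem (leading coefficient 1), any rational root is an integer divisor of 864: try ±1, ±2, ... in turn.
Test x = 1: value = 1715 ≠ 0.
Test x = -1: value = 375 ≠ 0.
Test x = 2: value = 3072 ≠ 0.
Test x = -2: value = 128 ≠ 0.
Test x = 3: value = 5103 ≠ 0.
Test x = -3: value = 27 ≠ 0.
Test x = 4: value = 8000 ≠ 0.
Test x = -4: value = 0 ✓, so (x + 4) is a factor.
Synthetic division by (x + 4): bring down 1; 1(-4) + 22 = 18; 18(-4) + 180 = 108; 108(-4) + 648 = 216; 216(-4) + 864 = 0 → quotient x^3 + 18x^2 + 108x + 216, remainder 0.
Continue with the quotient x^3 + 18x^2 + 108x + 216 (candidates must divide 216; re-test x = -4 first in case it repeats).
Test x = -4: value = 8 ≠ 0.
Test x = 6: value = 1728 ≠ 0.
Test x = -6: value = 0 ✓, so (x + 6) is a factor.
Synthetic division by (x + 6): bring down 1; 1(-6) + 18 = 12; 12(-6) + 108 = 36; 36(-6) + 216 = 0 → quotient x^2 + 12x + 36, remainder 0.
Solve the quadratic x^2 + 12x + 36 = 0: discriminant = 12^2 - 4(1)(36) = 144 - 144 = 0.
Discriminant = 0, so a double root: x = -12/2 = -6.
Collecting all roots found:

x = -6 (multiplicity 3), x = -4


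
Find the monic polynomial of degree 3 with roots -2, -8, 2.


A monic polynomial with roots -2, -8, 2 is:
p(x) = (x + 2)(x + 8)(x - 2)
After multiplying by (x + 2): x + 2
After multiplying by (x + 8): x^2 + 10x + 16
After multiplying by (x - 2): x^3 + 8x^2 - 4x - 32

x^3 + 8x^2 - 4x - 32


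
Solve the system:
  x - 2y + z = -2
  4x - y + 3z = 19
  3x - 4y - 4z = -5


Using Cramer's rule. Expand each determinant along the first row.
D  = 1*[(-1)*(-4) - 3*(-4)] - (-2)*[4*(-4) - 3*3] + 1*[4*(-4) - (-1)*3]
  = 1*(16) - (-2)*(-25) + 1*(-13) = -47
Dx = (-2)*[(-1)*(-4) - 3*(-4)] - (-2)*[19*(-4) - 3*(-5)] + 1*[19*(-4) - (-1)*(-5)]
  = (-2)*(16) - (-2)*(-61) + 1*(-81) = -235
Dy = 1*[19*(-4) - 3*(-5)] - (-2)*[4*(-4) - 3*3] + 1*[4*(-5) - 19*3]
  = 1*(-61) - (-2)*(-25) + 1*(-77) = -188
Dz = 1*[(-1)*(-5) - 19*(-4)] - (-2)*[4*(-5) - 19*3] + (-2)*[4*(-4) - (-1)*3]
  = 1*(81) - (-2)*(-77) + (-2)*(-13) = -47
x = Dx/D = -235/-47 = 5, y = Dy/D = -188/-47 = 4, z = Dz/D = -47/-47 = 1
Check eq1: (1)(5) + (-2)(4) + (1)(1) = -2 = -2 ✓
Check eq2: (4)(5) + (-1)(4) + (3)(1) = 19 = 19 ✓
Check eq3: (3)(5) + (-4)(4) + (-4)(1) = -5 = -5 ✓

x = 5, y = 4, z = 1


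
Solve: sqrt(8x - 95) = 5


Square both sides: 8x - 95 = 5^2 = 25
8x = 25 + 95 = 120
x = 15
Check: sqrt(8*15 - 95) = sqrt(25) = 5 ✓

x = 15


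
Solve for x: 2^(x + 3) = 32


Express both sides with the same base.
32 = 2^5
Since the bases match, equate exponents: x + 3 = 5
So x = 5 - (3) = 2

x = 2


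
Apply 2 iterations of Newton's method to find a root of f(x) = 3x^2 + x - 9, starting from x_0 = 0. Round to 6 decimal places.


Newton's method: x_(n+1) = x_n - f(x_n)/f'(x_n)
f(x) = 3x^2 + x - 9
f'(x) = 6x + 1

Iteration 1:
  f(0.000000) = -9.000000
  f'(0.000000) = 1.000000
  x_1 = 0.000000 - (-9.000000)/(1.000000) = 9.000000

Iteration 2:
  f(9.000000) = 243.000000
  f'(9.000000) = 55.000000
  x_2 = 9.000000 - (243.000000)/(55.000000) = 4.581818

x_2 = 4.581818


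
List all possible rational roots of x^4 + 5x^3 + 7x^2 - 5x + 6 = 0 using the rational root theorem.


Rational root theorem: possible roots are ±p/q where:
  p divides the constant term (6): p ∈ {1, 2, 3, 6}
  q divides the leading coefficient (1): q ∈ {1}

All possible rational roots: -6, -3, -2, -1, 1, 2, 3, 6

-6, -3, -2, -1, 1, 2, 3, 6


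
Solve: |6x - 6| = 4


An absolute value equation |expr| = 4 gives two cases:
Case 1: 6x - 6 = 4
  6x = 10, so x = 5/3
Case 2: 6x - 6 = -4
  6x = 2, so x = 1/3

x = 1/3, x = 5/3


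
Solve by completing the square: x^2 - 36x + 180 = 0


Start: x^2 - 36x + 180 = 0
Move constant: x^2 - 36x = -180
Half of -36 is -18, squared is 324
Add 324 to both sides: x^2 - 36x + 324 = 144
(x - 18)^2 = 144
x - 18 = ±12
x = 18 + 12 = 30 or x = 18 - 12 = 6

x = 6, x = 30


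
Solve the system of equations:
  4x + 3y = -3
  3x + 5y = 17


Using Cramer's rule:
Determinant D = (4)(5) - (3)(3) = 20 - 9 = 11
Dx = (-3)(5) - (17)(3) = -15 - 51 = -66
Dy = (4)(17) - (3)(-3) = 68 + 9 = 77
x = Dx/D = -66/11 = -6
y = Dy/D = 77/11 = 7

x = -6, y = 7


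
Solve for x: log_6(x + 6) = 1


Convert to exponential form: x + 6 = 6^1 = 6
x = 6 - 6 = 0
Check: log_6(0 + 6) = log_6(6) = log_6(6) = 1 ✓

x = 0


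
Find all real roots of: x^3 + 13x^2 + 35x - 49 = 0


Let p(x) = x^3 + 13x^2 + 35x - 49. By the rational root theorem (leading coefficient 1), any rational root is an integer divisor of 49: try ±1, ±2, ... in turn.
Test x = 1: value = 0 ✓, so (x - 1) is a factor.
Synthetic division by (x - 1): bring down 1; 1(1) + 13 = 14; 14(1) + 35 = 49; 49(1) - 49 = 0 → quotient x^2 + 14x + 49, remainder 0.
Solve the quadratic x^2 + 14x + 49 = 0: discriminant = 14^2 - 4(1)(49) = 196 - 196 = 0.
Discriminant = 0, so a double root: x = -14/2 = -7.

x = -7 (multiplicity 2), x = 1


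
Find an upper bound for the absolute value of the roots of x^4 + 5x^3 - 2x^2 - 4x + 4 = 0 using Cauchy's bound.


Cauchy's bound: all roots r satisfy |r| <= 1 + max(|a_i/a_n|) for i = 0,...,n-1
where a_n is the leading coefficient.

Coefficients: [1, 5, -2, -4, 4]
Leading coefficient a_n = 1
Ratios |a_i/a_n|: 5, 2, 4, 4
Maximum ratio: 5
Cauchy's bound: |r| <= 1 + 5 = 6

Upper bound = 6


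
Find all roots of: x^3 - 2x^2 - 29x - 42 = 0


Let p(x) = x^3 - 2x^2 - 29x - 42. By the rational root theorem (leading coefficient 1), any rational root is an integer divisor of 42: try ±1, ±2, ... in turn.
Test x = 1: value = -72 ≠ 0.
Test x = -1: value = -16 ≠ 0.
Test x = 2: value = -100 ≠ 0.
Test x = -2: value = 0 ✓, so (x + 2) is a factor.
Synthetic division by (x + 2): bring down 1; 1(-2) - 2 = -4; (-4)(-2) - 29 = -21; (-21)(-2) - 42 = 0 → quotient x^2 - 4x - 21, remainder 0.
Solve the quadratic x^2 - 4x - 21 = 0: discriminant = (-4)^2 - 4(1)(-21) = 16 + 84 = 100.
sqrt(100) = 10, so x = (4 ± 10)/2: x = 7 or x = -3.
Collecting all roots found:

x = -3, x = -2, x = 7


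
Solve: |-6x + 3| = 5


An absolute value equation |expr| = 5 gives two cases:
Case 1: -6x + 3 = 5
  -6x = 2, so x = -1/3
Case 2: -6x + 3 = -5
  -6x = -8, so x = 4/3

x = -1/3, x = 4/3


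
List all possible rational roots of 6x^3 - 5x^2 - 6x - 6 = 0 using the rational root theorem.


Rational root theorem: possible roots are ±p/q where:
  p divides the constant term (-6): p ∈ {1, 2, 3, 6}
  q divides the leading coefficient (6): q ∈ {1, 2, 3, 6}

All possible rational roots: -6, -3, -2, -3/2, -1, -2/3, -1/2, -1/3, -1/6, 1/6, 1/3, 1/2, 2/3, 1, 3/2, 2, 3, 6

-6, -3, -2, -3/2, -1, -2/3, -1/2, -1/3, -1/6, 1/6, 1/3, 1/2, 2/3, 1, 3/2, 2, 3, 6


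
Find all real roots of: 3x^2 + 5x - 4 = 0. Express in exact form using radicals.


Using the quadratic formula: x = (-b ± sqrt(b^2 - 4ac)) / (2a)
Here a = 3, b = 5, c = -4
Discriminant = b^2 - 4ac = 5^2 - 4(3)(-4) = 25 + 48 = 73
Since discriminant = 73 > 0, there are two real roots.
x = (-5 ± sqrt(73)) / 6
Numerically: x ≈ 0.5907 or x ≈ -2.2573

x = (-5 + sqrt(73)) / 6 or x = (-5 - sqrt(73)) / 6


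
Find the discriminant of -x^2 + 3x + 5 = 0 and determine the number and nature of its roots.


For ax^2 + bx + c = 0, discriminant D = b^2 - 4ac
Here a = -1, b = 3, c = 5
D = (3)^2 - 4(-1)(5) = 9 + 20 = 29

D = 29 > 0 but not a perfect square
The equation has 2 distinct real irrational roots.

Discriminant = 29, 2 distinct real irrational roots


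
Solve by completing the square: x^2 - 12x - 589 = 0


Start: x^2 - 12x - 589 = 0
Move constant: x^2 - 12x = 589
Half of -12 is -6, squared is 36
Add 36 to both sides: x^2 - 12x + 36 = 625
(x - 6)^2 = 625
x - 6 = ±25
x = 6 + 25 = 31 or x = 6 - 25 = -19

x = -19, x = 31


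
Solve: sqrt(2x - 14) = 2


Square both sides: 2x - 14 = 2^2 = 4
2x = 4 + 14 = 18
x = 9
Check: sqrt(2*9 - 14) = sqrt(4) = 2 ✓

x = 9


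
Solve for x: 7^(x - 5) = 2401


Express both sides with the same base.
2401 = 7^4
Since the bases match, equate exponents: x - 5 = 4
So x = 4 - (-5) = 9

x = 9


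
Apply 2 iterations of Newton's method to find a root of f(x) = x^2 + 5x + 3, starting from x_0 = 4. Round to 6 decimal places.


Newton's method: x_(n+1) = x_n - f(x_n)/f'(x_n)
f(x) = x^2 + 5x + 3
f'(x) = 2x + 5

Iteration 1:
  f(4.000000) = 39.000000
  f'(4.000000) = 13.000000
  x_1 = 4.000000 - (39.000000)/(13.000000) = 1.000000

Iteration 2:
  f(1.000000) = 9.000000
  f'(1.000000) = 7.000000
  x_2 = 1.000000 - (9.000000)/(7.000000) = -0.285714

x_2 = -0.285714


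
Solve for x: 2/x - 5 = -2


Subtract -5 from both sides: 2/x = 3
Multiply both sides by x: 2 = 3 * x
Divide by 3: x = 2/3

x = 2/3


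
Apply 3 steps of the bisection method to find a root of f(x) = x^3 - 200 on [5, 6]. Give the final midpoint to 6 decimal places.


f(x) = x^3 - 200
f(5) = -75 < 0
f(6) = 16 > 0

Step 1: midpoint = (5.000000 + 6.000000)/2 = 5.500000
  f(5.500000) = -33.625000
  f(mid) < 0, so root is in [5.500000, 6.000000]

Step 2: midpoint = (5.500000 + 6.000000)/2 = 5.750000
  f(5.750000) = -9.890625
  f(mid) < 0, so root is in [5.750000, 6.000000]

Step 3: midpoint = (5.750000 + 6.000000)/2 = 5.875000
  f(5.875000) = 2.779297
  f(mid) > 0, so root is in [5.750000, 5.875000]

midpoint = 5.875000


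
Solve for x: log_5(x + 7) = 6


Convert to exponential form: x + 7 = 5^6 = 15625
x = 15625 - 7 = 15618
Check: log_5(15618 + 7) = log_5(15625) = log_5(15625) = 6 ✓

x = 15618


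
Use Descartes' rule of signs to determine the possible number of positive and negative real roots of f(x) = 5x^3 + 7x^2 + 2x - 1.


Descartes' rule of signs:

For positive roots, count sign changes in f(x) = 5x^3 + 7x^2 + 2x - 1:
Signs of coefficients: +, +, +, -
Number of sign changes: 1
Possible positive real roots: 1

For negative roots, examine f(-x) = -5x^3 + 7x^2 - 2x - 1:
Signs of coefficients: -, +, -, -
Number of sign changes: 2
Possible negative real roots: 2, 0

Positive roots: 1; Negative roots: 2 or 0


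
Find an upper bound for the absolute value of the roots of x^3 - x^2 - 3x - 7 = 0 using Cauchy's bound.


Cauchy's bound: all roots r satisfy |r| <= 1 + max(|a_i/a_n|) for i = 0,...,n-1
where a_n is the leading coefficient.

Coefficients: [1, -1, -3, -7]
Leading coefficient a_n = 1
Ratios |a_i/a_n|: 1, 3, 7
Maximum ratio: 7
Cauchy's bound: |r| <= 1 + 7 = 8

Upper bound = 8


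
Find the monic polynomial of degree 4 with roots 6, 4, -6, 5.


A monic polynomial with roots 6, 4, -6, 5 is:
p(x) = (x - 6)(x - 4)(x + 6)(x - 5)
After multiplying by (x - 6): x - 6
After multiplying by (x - 4): x^2 - 10x + 24
After multiplying by (x + 6): x^3 - 4x^2 - 36x + 144
After multiplying by (x - 5): x^4 - 9x^3 - 16x^2 + 324x - 720

x^4 - 9x^3 - 16x^2 + 324x - 720


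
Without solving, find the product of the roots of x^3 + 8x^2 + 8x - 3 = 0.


By Vieta's formulas for x^3 + bx^2 + cx + d = 0:
  r1 + r2 + r3 = -b/a = -8
  r1*r2 + r1*r3 + r2*r3 = c/a = 8
  r1*r2*r3 = -d/a = 3


Product = 3


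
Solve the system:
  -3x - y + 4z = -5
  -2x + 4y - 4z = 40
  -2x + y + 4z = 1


Using Cramer's rule. Expand each determinant along the first row.
D  = (-3)*[4*4 - (-4)*1] - (-1)*[(-2)*4 - (-4)*(-2)] + 4*[(-2)*1 - 4*(-2)]
  = (-3)*(20) - (-1)*(-16) + 4*(6) = -52
Dx = (-5)*[4*4 - (-4)*1] - (-1)*[40*4 - (-4)*1] + 4*[40*1 - 4*1]
  = (-5)*(20) - (-1)*(164) + 4*(36) = 208
Dy = (-3)*[40*4 - (-4)*1] - (-5)*[(-2)*4 - (-4)*(-2)] + 4*[(-2)*1 - 40*(-2)]
  = (-3)*(164) - (-5)*(-16) + 4*(78) = -260
Dz = (-3)*[4*1 - 40*1] - (-1)*[(-2)*1 - 40*(-2)] + (-5)*[(-2)*1 - 4*(-2)]
  = (-3)*(-36) - (-1)*(78) + (-5)*(6) = 156
x = Dx/D = 208/-52 = -4, y = Dy/D = -260/-52 = 5, z = Dz/D = 156/-52 = -3
Check eq1: (-3)(-4) + (-1)(5) + (4)(-3) = -5 = -5 ✓
Check eq2: (-2)(-4) + (4)(5) + (-4)(-3) = 40 = 40 ✓
Check eq3: (-2)(-4) + (1)(5) + (4)(-3) = 1 = 1 ✓

x = -4, y = 5, z = -3


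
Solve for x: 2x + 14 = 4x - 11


Starting with: 2x + 14 = 4x - 11
Move all x terms to left: (2 - 4)x = -11 - 14
Simplify: -2x = -25
Divide both sides by -2: x = 25/2

x = 25/2


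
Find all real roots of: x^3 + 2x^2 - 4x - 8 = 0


Let p(x) = x^3 + 2x^2 - 4x - 8. By the rational root theorem (leading coefficient 1), any rational root is an integer divisor of 8: try ±1, ±2, ... in turn.
Test x = 1: value = -9 ≠ 0.
Test x = -1: value = -3 ≠ 0.
Test x = 2: value = 0 ✓, so (x - 2) is a factor.
Synthetic division by (x - 2): bring down 1; 1(2) + 2 = 4; 4(2) - 4 = 4; 4(2) - 8 = 0 → quotient x^2 + 4x + 4, remainder 0.
Solve the quadratic x^2 + 4x + 4 = 0: discriminant = 4^2 - 4(1)(4) = 16 - 16 = 0.
Discriminant = 0, so a double root: x = -4/2 = -2.

x = -2 (multiplicity 2), x = 2


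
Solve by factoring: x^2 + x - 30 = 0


We need two numbers that multiply to -30 and add to 1.
Those numbers are -5 and 6 (since (-5) * 6 = -30 and (-5) + 6 = 1).
So x^2 + x - 30 = (x - 5)(x + 6) = 0
Setting each factor to zero: x = 5 or x = -6

x = -6, x = 5


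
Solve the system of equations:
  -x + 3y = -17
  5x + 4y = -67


Using Cramer's rule:
Determinant D = (-1)(4) - (5)(3) = -4 - 15 = -19
Dx = (-17)(4) - (-67)(3) = -68 + 201 = 133
Dy = (-1)(-67) - (5)(-17) = 67 + 85 = 152
x = Dx/D = 133/-19 = -7
y = Dy/D = 152/-19 = -8

x = -7, y = -8


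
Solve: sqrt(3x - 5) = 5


Square both sides: 3x - 5 = 5^2 = 25
3x = 25 + 5 = 30
x = 10
Check: sqrt(3*10 - 5) = sqrt(25) = 5 ✓

x = 10


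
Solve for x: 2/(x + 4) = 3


Multiply both sides by (x + 4): 2 = 3(x + 4)
Distribute: 2 = 3x + 12
3x = 2 - 12 = -10
x = -10/3

x = -10/3


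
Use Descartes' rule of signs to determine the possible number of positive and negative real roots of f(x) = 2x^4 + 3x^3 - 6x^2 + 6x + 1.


Descartes' rule of signs:

For positive roots, count sign changes in f(x) = 2x^4 + 3x^3 - 6x^2 + 6x + 1:
Signs of coefficients: +, +, -, +, +
Number of sign changes: 2
Possible positive real roots: 2, 0

For negative roots, examine f(-x) = 2x^4 - 3x^3 - 6x^2 - 6x + 1:
Signs of coefficients: +, -, -, -, +
Number of sign changes: 2
Possible negative real roots: 2, 0

Positive roots: 2 or 0; Negative roots: 2 or 0


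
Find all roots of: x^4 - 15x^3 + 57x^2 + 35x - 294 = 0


Let p(x) = x^4 - 15x^3 + 57x^2 + 35x - 294. By the rational root theorem (leading coefficient 1), any rational root is an integer divisor of 294: try ±1, ±2, ... in turn.
Test x = 1: value = -216 ≠ 0.
Test x = -1: value = -256 ≠ 0.
Test x = 2: value = -100 ≠ 0.
Test x = -2: value = 0 ✓, so (x + 2) is a factor.
Synthetic division by (x + 2): bring down 1; 1(-2) - 15 = -17; (-17)(-2) + 57 = 91; 91(-2) + 35 = -147; (-147)(-2) - 294 = 0 → quotient x^3 - 17x^2 + 91x - 147, remainder 0.
Continue with the quotient x^3 - 17x^2 + 91x - 147 (candidates must divide 147).
Test x = 3: value = 0 ✓, so (x - 3) is a factor.
Synthetic division by (x - 3): bring down 1; 1(3) - 17 = -14; (-14)(3) + 91 = 49; 49(3) - 147 = 0 → quotient x^2 - 14x + 49, remainder 0.
Solve the quadratic x^2 - 14x + 49 = 0: discriminant = (-14)^2 - 4(1)(49) = 196 - 196 = 0.
Discriminant = 0, so a double root: x = 14/2 = 7.
Collecting all roots found:

x = -2, x = 3, x = 7 (multiplicity 2)


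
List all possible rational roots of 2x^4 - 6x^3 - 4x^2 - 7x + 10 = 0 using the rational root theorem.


Rational root theorem: possible roots are ±p/q where:
  p divides the constant term (10): p ∈ {1, 2, 5, 10}
  q divides the leading coefficient (2): q ∈ {1, 2}

All possible rational roots: -10, -5, -5/2, -2, -1, -1/2, 1/2, 1, 2, 5/2, 5, 10

-10, -5, -5/2, -2, -1, -1/2, 1/2, 1, 2, 5/2, 5, 10


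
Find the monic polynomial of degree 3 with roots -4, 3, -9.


A monic polynomial with roots -4, 3, -9 is:
p(x) = (x + 4)(x - 3)(x + 9)
After multiplying by (x + 4): x + 4
After multiplying by (x - 3): x^2 + x - 12
After multiplying by (x + 9): x^3 + 10x^2 - 3x - 108

x^3 + 10x^2 - 3x - 108


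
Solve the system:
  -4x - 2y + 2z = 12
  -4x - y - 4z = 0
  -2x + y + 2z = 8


Using Cramer's rule. Expand each determinant along the first row.
D  = (-4)*[(-1)*2 - (-4)*1] - (-2)*[(-4)*2 - (-4)*(-2)] + 2*[(-4)*1 - (-1)*(-2)]
  = (-4)*(2) - (-2)*(-16) + 2*(-6) = -52
Dx = 12*[(-1)*2 - (-4)*1] - (-2)*[0*2 - (-4)*8] + 2*[0*1 - (-1)*8]
  = 12*(2) - (-2)*(32) + 2*(8) = 104
Dy = (-4)*[0*2 - (-4)*8] - 12*[(-4)*2 - (-4)*(-2)] + 2*[(-4)*8 - 0*(-2)]
  = (-4)*(32) - 12*(-16) + 2*(-32) = 0
Dz = (-4)*[(-1)*8 - 0*1] - (-2)*[(-4)*8 - 0*(-2)] + 12*[(-4)*1 - (-1)*(-2)]
  = (-4)*(-8) - (-2)*(-32) + 12*(-6) = -104
x = Dx/D = 104/-52 = -2, y = Dy/D = 0/-52 = 0, z = Dz/D = -104/-52 = 2
Check eq1: (-4)(-2) + (-2)(0) + (2)(2) = 12 = 12 ✓
Check eq2: (-4)(-2) + (-1)(0) + (-4)(2) = 0 = 0 ✓
Check eq3: (-2)(-2) + (1)(0) + (2)(2) = 8 = 8 ✓

x = -2, y = 0, z = 2


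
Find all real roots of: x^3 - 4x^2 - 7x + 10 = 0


Let p(x) = x^3 - 4x^2 - 7x + 10. By the rational root theorem (leading coefficient 1), any rational root is an integer divisor of 10: try ±1, ±2, ... in turn.
Test x = 1: value = 0 ✓, so (x - 1) is a factor.
Synthetic division by (x - 1): bring down 1; 1(1) - 4 = -3; (-3)(1) - 7 = -10; (-10)(1) + 10 = 0 → quotient x^2 - 3x - 10, remainder 0.
Solve the quadratic x^2 - 3x - 10 = 0: discriminant = (-3)^2 - 4(1)(-10) = 9 + 40 = 49.
sqrt(49) = 7, so x = (3 ± 7)/2: x = 5 or x = -2.

x = -2, x = 1, x = 5


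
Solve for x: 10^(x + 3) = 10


Express both sides with the same base.
10 = 10^1
Since the bases match, equate exponents: x + 3 = 1
So x = 1 - (3) = -2

x = -2


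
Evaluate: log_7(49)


We need the exponent such that 7^? = 49
7^2 = 49
Therefore log_7(49) = 2

2


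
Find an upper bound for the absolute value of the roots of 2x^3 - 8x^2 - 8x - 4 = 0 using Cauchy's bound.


Cauchy's bound: all roots r satisfy |r| <= 1 + max(|a_i/a_n|) for i = 0,...,n-1
where a_n is the leading coefficient.

Coefficients: [2, -8, -8, -4]
Leading coefficient a_n = 2
Ratios |a_i/a_n|: 4, 4, 2
Maximum ratio: 4
Cauchy's bound: |r| <= 1 + 4 = 5

Upper bound = 5


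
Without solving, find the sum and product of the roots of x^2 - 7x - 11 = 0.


By Vieta's formulas for ax^2 + bx + c = 0:
  Sum of roots = -b/a
  Product of roots = c/a

Here a = 1, b = -7, c = -11
Sum = -(-7)/1 = 7
Product = -11/1 = -11

Sum = 7, Product = -11


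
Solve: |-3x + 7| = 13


An absolute value equation |expr| = 13 gives two cases:
Case 1: -3x + 7 = 13
  -3x = 6, so x = -2
Case 2: -3x + 7 = -13
  -3x = -20, so x = 20/3

x = -2, x = 20/3


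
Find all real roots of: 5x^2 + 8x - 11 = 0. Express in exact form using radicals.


Using the quadratic formula: x = (-b ± sqrt(b^2 - 4ac)) / (2a)
Here a = 5, b = 8, c = -11
Discriminant = b^2 - 4ac = 8^2 - 4(5)(-11) = 64 + 220 = 284
Since discriminant = 284 > 0, there are two real roots.
x = (-8 ± 2*sqrt(71)) / 10
Simplifying: x = (-4 ± sqrt(71)) / 5
Numerically: x ≈ 0.8852 or x ≈ -2.4852

x = (-4 + sqrt(71)) / 5 or x = (-4 - sqrt(71)) / 5


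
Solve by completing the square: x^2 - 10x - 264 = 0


Start: x^2 - 10x - 264 = 0
Move constant: x^2 - 10x = 264
Half of -10 is -5, squared is 25
Add 25 to both sides: x^2 - 10x + 25 = 289
(x - 5)^2 = 289
x - 5 = ±17
x = 5 + 17 = 22 or x = 5 - 17 = -12

x = -12, x = 22


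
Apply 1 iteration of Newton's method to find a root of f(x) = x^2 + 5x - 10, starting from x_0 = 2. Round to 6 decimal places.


Newton's method: x_(n+1) = x_n - f(x_n)/f'(x_n)
f(x) = x^2 + 5x - 10
f'(x) = 2x + 5

Iteration 1:
  f(2.000000) = 4.000000
  f'(2.000000) = 9.000000
  x_1 = 2.000000 - (4.000000)/(9.000000) = 1.555556

x_1 = 1.555556


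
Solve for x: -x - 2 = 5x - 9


Starting with: -x - 2 = 5x - 9
Move all x terms to left: (-1 - 5)x = -9 + 2
Simplify: -6x = -7
Divide both sides by -6: x = 7/6

x = 7/6


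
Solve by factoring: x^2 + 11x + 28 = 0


We need two numbers that multiply to 28 and add to 11.
Those numbers are 7 and 4 (since 7 * 4 = 28 and 7 + 4 = 11).
So x^2 + 11x + 28 = (x + 7)(x + 4) = 0
Setting each factor to zero: x = -7 or x = -4

x = -7, x = -4


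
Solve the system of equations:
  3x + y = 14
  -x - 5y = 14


Using Cramer's rule:
Determinant D = (3)(-5) - (-1)(1) = -15 + 1 = -14
Dx = (14)(-5) - (14)(1) = -70 - 14 = -84
Dy = (3)(14) - (-1)(14) = 42 + 14 = 56
x = Dx/D = -84/-14 = 6
y = Dy/D = 56/-14 = -4

x = 6, y = -4
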